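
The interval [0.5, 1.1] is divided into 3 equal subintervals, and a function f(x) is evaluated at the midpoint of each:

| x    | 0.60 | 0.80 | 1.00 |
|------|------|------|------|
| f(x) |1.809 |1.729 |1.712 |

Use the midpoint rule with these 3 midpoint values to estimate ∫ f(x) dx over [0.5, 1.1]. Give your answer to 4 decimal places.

h = 0.2, n = 3.
h·[y(m₁) + y(m₂) + y(m₃)] = 0.2·(5.250) = 1.0500.

1.0500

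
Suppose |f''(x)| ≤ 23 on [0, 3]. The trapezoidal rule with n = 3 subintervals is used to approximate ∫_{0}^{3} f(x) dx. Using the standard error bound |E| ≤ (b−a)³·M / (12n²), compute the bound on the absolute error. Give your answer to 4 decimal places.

|E| ≤ (3)³·23 / (12·3²) = 621/108 = 5.7500.

5.7500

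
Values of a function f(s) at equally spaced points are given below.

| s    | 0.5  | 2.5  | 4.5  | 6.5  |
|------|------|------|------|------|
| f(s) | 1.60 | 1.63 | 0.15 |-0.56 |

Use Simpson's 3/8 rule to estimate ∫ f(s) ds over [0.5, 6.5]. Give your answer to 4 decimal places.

4.7850

h = 2, n = 3.
(3h/8)·[y₀ + 3y₁ + 3y₂ + y₃] = 0.75·(6.38) = 4.7850.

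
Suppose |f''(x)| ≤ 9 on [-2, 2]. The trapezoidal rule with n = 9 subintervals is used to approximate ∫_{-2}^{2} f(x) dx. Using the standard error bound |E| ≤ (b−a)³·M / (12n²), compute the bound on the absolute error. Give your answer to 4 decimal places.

0.5926

|E| ≤ (4)³·9 / (12·9²) = 576/972 = 0.5926.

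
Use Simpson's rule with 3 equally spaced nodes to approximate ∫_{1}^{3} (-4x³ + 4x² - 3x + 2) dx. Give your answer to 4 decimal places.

h = (3 − 1)/2 = 1.
Nodes x₀,…,x₂ = 1, 2, 3.
f(x) = -4x³ + 4x² - 3x + 2: f₀=-1, f₁=-20, f₂=-79.
(h/3)·[f₀ + 4f₁ + f₂] = 0.333333·(-160) = -53.3333.

-53.3333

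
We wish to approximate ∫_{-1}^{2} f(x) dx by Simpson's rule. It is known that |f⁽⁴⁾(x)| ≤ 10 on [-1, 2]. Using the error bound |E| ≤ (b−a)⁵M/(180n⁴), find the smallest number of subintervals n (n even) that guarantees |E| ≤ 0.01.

Need 2430/(180n⁴) ≤ 0.01.
n⁴ ≥ 2430/(180·0.01) = 1350 ⇒ n ≥ 6.0615, so the smallest even n is 8. (n must be even for Simpson's rule.)

8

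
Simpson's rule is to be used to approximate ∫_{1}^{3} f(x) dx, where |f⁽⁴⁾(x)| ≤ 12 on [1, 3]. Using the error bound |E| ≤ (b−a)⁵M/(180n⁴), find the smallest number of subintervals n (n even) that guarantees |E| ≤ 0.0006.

Need 384/(180n⁴) ≤ 0.0006.
n⁴ ≥ 384/(180·0.0006) = 3555.56 ⇒ n ≥ 7.7219, so the smallest even n is 8. (n must be even for Simpson's rule.)

8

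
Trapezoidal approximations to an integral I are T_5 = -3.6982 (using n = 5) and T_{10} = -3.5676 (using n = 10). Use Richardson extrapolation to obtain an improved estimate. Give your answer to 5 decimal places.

-3.52407

R = (4·T_{10} − T_5) / 3 = (4·(-3.5676) − (-3.6982))/3 = (-10.5722)/3 = -3.52407.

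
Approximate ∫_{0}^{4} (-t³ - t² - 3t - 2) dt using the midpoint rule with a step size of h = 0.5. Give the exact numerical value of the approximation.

-116.75

h = (4 − 0)/8 = 0.5.
Midpoints m₁,…,m₈ = 0.25, 0.75, 1.25, 1.75, 2.25, 2.75, 3.25, 3.75.
f(m₁)=-2.828125, f(m₂)=-5.234375, f(m₃)=-9.265625, f(m₄)=-15.671875, f(m₅)=-25.203125, f(m₆)=-38.609375, f(m₇)=-56.640625, f(m₈)=-80.046875.
h·[f(m₁) + f(m₂) + f(m₃) + f(m₄) + f(m₅) + f(m₆) + f(m₇) + f(m₈)] = 0.5·(-233.5) = -116.75.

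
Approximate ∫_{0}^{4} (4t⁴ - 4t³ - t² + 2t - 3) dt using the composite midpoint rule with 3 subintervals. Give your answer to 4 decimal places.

486.3045

h = (4 − 0)/3 = 1.333333.
Midpoints m₁,…,m₃ = 0.666667, 2, 3.333333.
f(m₁)=-2.506173, f(m₂)=29, f(m₃)=338.234568.
h·[f(m₁) + f(m₂) + f(m₃)] = 1.333333·(364.728395) = 486.3045.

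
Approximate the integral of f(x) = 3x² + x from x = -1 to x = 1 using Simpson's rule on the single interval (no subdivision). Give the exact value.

2

S = (b−a)/6 · [f(-1) + 4f(0) + f(1)] = 0.333333·[2 + 4·0 + 4] = 2.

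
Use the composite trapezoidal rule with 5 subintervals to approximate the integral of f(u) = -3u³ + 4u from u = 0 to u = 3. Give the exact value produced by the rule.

-45.18

h = (3 − 0)/5 = 0.6.
Nodes u₀,…,u₅ = 0, 0.6, 1.2, 1.8, 2.4, 3.
f(u) = -3u³ + 4u: f₀=0, f₁=1.752, f₂=-0.384, f₃=-10.296, f₄=-31.872, f₅=-69.
(h/2)·[f₀ + 2f₁ + 2f₂ + 2f₃ + 2f₄ + f₅] = 0.3·(-150.6) = -45.18.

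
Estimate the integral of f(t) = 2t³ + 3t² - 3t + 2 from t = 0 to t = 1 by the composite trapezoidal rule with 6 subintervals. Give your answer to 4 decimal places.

2.0278

h = (1 − 0)/6 = 0.166667.
Nodes t₀,…,t₆ = 0, 0.166667, 0.333333, 0.5, 0.666667, 0.833333, 1.
f(t) = 2t³ + 3t² - 3t + 2: f₀=2, f₁=1.592593, f₂=1.407407, f₃=1.5, f₄=1.925926, f₅=2.740741, f₆=4.
(h/2)·[f₀ + 2f₁ + 2f₂ + 2f₃ + 2f₄ + 2f₅ + f₆] = 0.083333·(24.333333) = 2.0278.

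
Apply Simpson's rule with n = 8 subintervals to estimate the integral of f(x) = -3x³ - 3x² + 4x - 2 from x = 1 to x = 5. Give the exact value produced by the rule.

h = (5 − 1)/8 = 0.5.
Nodes x₀,…,x₈ = 1, 1.5, 2, 2.5, 3, 3.5, 4, 4.5, 5.
f(x) = -3x³ - 3x² + 4x - 2: f₀=-4, f₁=-12.875, f₂=-30, f₃=-57.625, f₄=-98, f₅=-153.375, f₆=-226, f₇=-318.125, f₈=-432.
(h/3)·[f₀ + 4f₁ + 2f₂ + 4f₃ + 2f₄ + 4f₅ + 2f₆ + 4f₇ + f₈] = 0.166667·(-3312) = -552.

-552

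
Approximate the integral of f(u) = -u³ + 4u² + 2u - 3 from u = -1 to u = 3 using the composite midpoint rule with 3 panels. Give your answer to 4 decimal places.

h = (3 − (-1))/3 = 1.333333.
Midpoints m₁,…,m₃ = -0.333333, 1, 2.333333.
f(m₁)=-3.185185, f(m₂)=2, f(m₃)=10.740741.
h·[f(m₁) + f(m₂) + f(m₃)] = 1.333333·(9.555556) = 12.7407.

12.7407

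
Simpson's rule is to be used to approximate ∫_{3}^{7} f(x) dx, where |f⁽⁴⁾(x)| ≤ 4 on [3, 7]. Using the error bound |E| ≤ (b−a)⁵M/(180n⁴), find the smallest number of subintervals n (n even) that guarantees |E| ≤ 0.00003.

Need 4096/(180n⁴) ≤ 0.00003.
n⁴ ≥ 4096/(180·0.00003) = 758519 ⇒ n ≥ 29.5115, so the smallest even n is 30. (n must be even for Simpson's rule.)

30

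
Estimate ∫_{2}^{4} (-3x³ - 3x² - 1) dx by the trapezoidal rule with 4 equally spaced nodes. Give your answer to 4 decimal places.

h = (4 − 2)/3 = 0.666667.
Nodes x₀,…,x₃ = 2, 2.666667, 3.333333, 4.
f(x) = -3x³ - 3x² - 1: f₀=-37, f₁=-79.222222, f₂=-145.444444, f₃=-241.
(h/2)·[f₀ + 2f₁ + 2f₂ + f₃] = 0.333333·(-727.333333) = -242.4444.

-242.4444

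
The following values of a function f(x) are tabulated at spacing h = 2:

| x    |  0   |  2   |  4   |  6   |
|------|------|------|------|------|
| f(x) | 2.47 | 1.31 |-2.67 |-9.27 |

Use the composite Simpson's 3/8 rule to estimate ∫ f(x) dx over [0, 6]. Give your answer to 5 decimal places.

h = 2, n = 3.
(3h/8)·[y₀ + 3y₁ + 3y₂ + y₃] = 0.75·(-10.88) = -8.16000.

-8.16000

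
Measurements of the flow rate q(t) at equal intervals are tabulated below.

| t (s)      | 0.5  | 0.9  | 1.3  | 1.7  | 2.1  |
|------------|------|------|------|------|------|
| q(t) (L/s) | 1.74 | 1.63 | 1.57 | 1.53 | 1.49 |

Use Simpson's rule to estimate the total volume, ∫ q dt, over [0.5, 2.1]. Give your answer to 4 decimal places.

2.5347

h = 0.4, n = 4.
(h/3)·[y₀ + 4y₁ + 2y₂ + 4y₃ + y₄] = 0.133333·(19.01) = 2.5347.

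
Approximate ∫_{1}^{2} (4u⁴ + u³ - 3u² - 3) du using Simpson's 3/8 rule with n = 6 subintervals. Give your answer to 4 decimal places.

h = (2 − 1)/6 = 0.166667.
Nodes u₀,…,u₆ = 1, 1.166667, 1.333333, 1.5, 1.666667, 1.833333, 2.
f(u) = 4u⁴ + u³ - 3u² - 3: f₀=-1, f₁=1.915123, f₂=6.679012, f₃=13.875, f₄=24.160494, f₅=38.266975, f₆=57.
(3h/8)·[f₀ + 3f₁ + 3f₂ + 2f₃ + 3f₄ + 3f₅ + f₆] = 0.0625·(296.814815) = 18.5509.

18.5509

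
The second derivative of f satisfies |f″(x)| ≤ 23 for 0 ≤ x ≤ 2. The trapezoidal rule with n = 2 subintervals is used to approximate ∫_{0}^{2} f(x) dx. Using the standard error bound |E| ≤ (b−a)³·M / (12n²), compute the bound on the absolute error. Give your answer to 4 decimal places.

|E| ≤ (2)³·23 / (12·2²) = 184/48 = 3.8333.

3.8333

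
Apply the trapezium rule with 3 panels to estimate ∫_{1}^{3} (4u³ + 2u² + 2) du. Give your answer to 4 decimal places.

105.1852

h = (3 − 1)/3 = 0.666667.
Nodes u₀,…,u₃ = 1, 1.666667, 2.333333, 3.
f(u) = 4u³ + 2u² + 2: f₀=8, f₁=26.074074, f₂=63.703704, f₃=128.
(h/2)·[f₀ + 2f₁ + 2f₂ + f₃] = 0.333333·(315.555556) = 105.1852.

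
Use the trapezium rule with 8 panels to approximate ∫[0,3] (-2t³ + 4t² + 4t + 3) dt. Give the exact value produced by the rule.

h = (3 − 0)/8 = 0.375.
Nodes t₀,…,t₈ = 0, 0.375, 0.75, 1.125, 1.5, 1.875, 2.25, 2.625, 3.
f(t) = -2t³ + 4t² + 4t + 3: f₀=3, f₁=4.95703125, f₂=7.40625, f₃=9.71484375, f₄=11.25, f₅=11.37890625, f₆=9.46875, f₇=4.88671875, f₈=-3.
(h/2)·[f₀ + 2f₁ + 2f₂ + 2f₃ + 2f₄ + 2f₅ + 2f₆ + 2f₇ + f₈] = 0.1875·(118.125) = 22.1484375.

22.1484375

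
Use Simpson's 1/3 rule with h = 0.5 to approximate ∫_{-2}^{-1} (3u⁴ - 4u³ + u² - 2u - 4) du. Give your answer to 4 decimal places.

h = (-1 − (-2))/2 = 0.5.
Nodes u₀,…,u₂ = -2, -1.5, -1.
f(u) = 3u⁴ - 4u³ + u² - 2u - 4: f₀=84, f₁=29.9375, f₂=6.
(h/3)·[f₀ + 4f₁ + f₂] = 0.166667·(209.75) = 34.9583.

34.9583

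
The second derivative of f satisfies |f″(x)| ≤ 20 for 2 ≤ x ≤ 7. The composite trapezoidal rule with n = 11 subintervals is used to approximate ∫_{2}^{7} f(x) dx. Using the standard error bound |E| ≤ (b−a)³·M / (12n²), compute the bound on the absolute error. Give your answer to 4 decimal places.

|E| ≤ (5)³·20 / (12·11²) = 2500/1452 = 1.7218.

1.7218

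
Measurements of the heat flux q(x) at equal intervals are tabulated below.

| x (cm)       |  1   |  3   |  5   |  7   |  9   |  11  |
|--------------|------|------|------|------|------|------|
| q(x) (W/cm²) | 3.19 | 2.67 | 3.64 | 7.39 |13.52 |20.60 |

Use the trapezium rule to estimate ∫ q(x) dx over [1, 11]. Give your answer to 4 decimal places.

h = 2, n = 5.
(h/2)·[y₀ + 2y₁ + 2y₂ + 2y₃ + 2y₄ + y₅] = 1·(78.23) = 78.2300.

78.2300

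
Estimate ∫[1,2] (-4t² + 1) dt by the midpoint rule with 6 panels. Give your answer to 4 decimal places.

h = (2 − 1)/6 = 0.166667.
Midpoints m₁,…,m₆ = 1.083333, 1.25, 1.416667, 1.583333, 1.75, 1.916667.
f(m₁)=-3.694444, f(m₂)=-5.25, f(m₃)=-7.027778, f(m₄)=-9.027778, f(m₅)=-11.25, f(m₆)=-13.694444.
h·[f(m₁) + f(m₂) + f(m₃) + f(m₄) + f(m₅) + f(m₆)] = 0.166667·(-49.944444) = -8.3241.

-8.3241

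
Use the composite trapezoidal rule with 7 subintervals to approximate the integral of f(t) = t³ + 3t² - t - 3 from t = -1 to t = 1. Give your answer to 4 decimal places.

h = (1 − (-1))/7 = 0.285714.
Nodes t₀,…,t₇ = -1, -0.714286, -0.428571, -0.142857, 0.142857, 0.428571, 0.714286, 1.
f(t) = t³ + 3t² - t - 3: f₀=0, f₁=-1.119534, f₂=-2.099125, f₃=-2.798834, f₄=-3.078717, f₅=-2.798834, f₆=-1.819242, f₇=0.
(h/2)·[f₀ + 2f₁ + 2f₂ + 2f₃ + 2f₄ + 2f₅ + 2f₆ + f₇] = 0.142857·(-27.428571) = -3.9184.

-3.9184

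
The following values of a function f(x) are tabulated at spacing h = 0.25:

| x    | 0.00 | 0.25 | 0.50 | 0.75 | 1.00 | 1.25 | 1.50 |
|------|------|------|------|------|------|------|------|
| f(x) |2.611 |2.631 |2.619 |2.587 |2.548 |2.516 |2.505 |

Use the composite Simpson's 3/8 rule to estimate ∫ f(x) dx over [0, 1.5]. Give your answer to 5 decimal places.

3.86550

h = 0.25, n = 6.
(3h/8)·[y₀ + 3y₁ + 3y₂ + 2y₃ + 3y₄ + 3y₅ + y₆] = 0.09375·(41.232) = 3.86550.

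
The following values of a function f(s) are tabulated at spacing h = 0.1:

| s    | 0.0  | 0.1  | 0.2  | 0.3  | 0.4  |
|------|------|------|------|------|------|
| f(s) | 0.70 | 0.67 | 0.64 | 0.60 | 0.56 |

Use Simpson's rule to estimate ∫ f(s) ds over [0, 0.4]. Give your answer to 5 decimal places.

0.25400

h = 0.1, n = 4.
(h/3)·[y₀ + 4y₁ + 2y₂ + 4y₃ + y₄] = 0.033333·(7.62) = 0.25400.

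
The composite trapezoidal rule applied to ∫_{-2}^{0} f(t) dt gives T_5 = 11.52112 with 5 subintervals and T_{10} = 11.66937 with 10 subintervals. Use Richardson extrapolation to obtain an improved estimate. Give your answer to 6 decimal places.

R = (4·T_{10} − T_5) / 3 = (4·11.66937 − 11.52112)/3 = (35.15636)/3 = 11.718787.

11.718787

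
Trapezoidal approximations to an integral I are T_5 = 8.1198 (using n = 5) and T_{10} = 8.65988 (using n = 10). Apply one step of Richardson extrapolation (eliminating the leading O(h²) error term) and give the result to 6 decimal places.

R = (4·T_{10} − T_5) / 3 = (4·8.65988 − 8.1198)/3 = (26.51972)/3 = 8.839907.

8.839907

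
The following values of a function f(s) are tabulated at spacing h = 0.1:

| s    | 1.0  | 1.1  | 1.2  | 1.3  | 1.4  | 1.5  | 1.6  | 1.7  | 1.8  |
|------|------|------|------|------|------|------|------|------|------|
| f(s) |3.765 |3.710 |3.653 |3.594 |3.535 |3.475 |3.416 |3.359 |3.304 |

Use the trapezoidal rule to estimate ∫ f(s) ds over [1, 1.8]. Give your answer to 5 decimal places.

2.82765

h = 0.1, n = 8.
(h/2)·[y₀ + 2y₁ + 2y₂ + 2y₃ + 2y₄ + 2y₅ + 2y₆ + 2y₇ + y₈] = 0.05·(56.553) = 2.82765.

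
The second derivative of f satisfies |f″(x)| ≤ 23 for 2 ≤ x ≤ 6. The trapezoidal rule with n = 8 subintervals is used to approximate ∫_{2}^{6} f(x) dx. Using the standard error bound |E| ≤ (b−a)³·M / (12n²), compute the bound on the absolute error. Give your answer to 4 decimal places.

1.9167

|E| ≤ (4)³·23 / (12·8²) = 1472/768 = 1.9167.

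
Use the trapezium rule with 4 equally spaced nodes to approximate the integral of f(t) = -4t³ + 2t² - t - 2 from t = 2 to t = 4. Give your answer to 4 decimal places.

-217.7037

h = (4 − 2)/3 = 0.666667.
Nodes t₀,…,t₃ = 2, 2.666667, 3.333333, 4.
f(t) = -4t³ + 2t² - t - 2: f₀=-28, f₁=-66.296296, f₂=-131.259259, f₃=-230.
(h/2)·[f₀ + 2f₁ + 2f₂ + f₃] = 0.333333·(-653.111111) = -217.7037.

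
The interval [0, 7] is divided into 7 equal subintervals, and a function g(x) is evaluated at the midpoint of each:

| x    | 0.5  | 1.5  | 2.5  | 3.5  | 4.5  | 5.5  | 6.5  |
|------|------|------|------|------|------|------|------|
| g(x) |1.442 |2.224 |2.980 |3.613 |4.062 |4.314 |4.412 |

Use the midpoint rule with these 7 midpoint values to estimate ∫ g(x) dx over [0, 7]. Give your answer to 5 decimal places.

h = 1, n = 7.
h·[y(m₁) + y(m₂) + y(m₃) + y(m₄) + y(m₅) + y(m₆) + y(m₇)] = 1·(23.047) = 23.04700.

23.04700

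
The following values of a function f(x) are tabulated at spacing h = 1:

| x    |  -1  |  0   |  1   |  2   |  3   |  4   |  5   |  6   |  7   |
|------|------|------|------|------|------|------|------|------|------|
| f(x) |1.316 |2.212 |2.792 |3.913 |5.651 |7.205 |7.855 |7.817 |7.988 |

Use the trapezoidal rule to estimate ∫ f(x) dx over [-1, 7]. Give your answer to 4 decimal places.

h = 1, n = 8.
(h/2)·[y₀ + 2y₁ + 2y₂ + 2y₃ + 2y₄ + 2y₅ + 2y₆ + 2y₇ + y₈] = 0.5·(84.194) = 42.0970.

42.0970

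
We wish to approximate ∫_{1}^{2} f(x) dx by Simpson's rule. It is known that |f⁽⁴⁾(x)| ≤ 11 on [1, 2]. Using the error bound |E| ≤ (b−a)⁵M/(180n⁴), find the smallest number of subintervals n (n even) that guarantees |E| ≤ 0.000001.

16

Need 11/(180n⁴) ≤ 0.000001.
n⁴ ≥ 11/(180·0.000001) = 61111.1 ⇒ n ≥ 15.7228, so the smallest even n is 16. (n must be even for Simpson's rule.)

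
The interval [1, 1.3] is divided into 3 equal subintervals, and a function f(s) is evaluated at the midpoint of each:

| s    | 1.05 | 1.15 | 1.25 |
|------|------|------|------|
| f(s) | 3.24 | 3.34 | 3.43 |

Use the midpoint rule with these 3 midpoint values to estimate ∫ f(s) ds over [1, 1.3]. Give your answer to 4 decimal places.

1.0010

h = 0.1, n = 3.
h·[y(m₁) + y(m₂) + y(m₃)] = 0.1·(10.01) = 1.0010.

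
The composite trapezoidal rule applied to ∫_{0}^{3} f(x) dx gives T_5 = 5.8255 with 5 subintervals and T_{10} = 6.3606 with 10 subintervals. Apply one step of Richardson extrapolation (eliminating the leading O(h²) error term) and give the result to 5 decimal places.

6.53897

R = (4·T_{10} − T_5) / 3 = (4·6.3606 − 5.8255)/3 = (19.6169)/3 = 6.53897.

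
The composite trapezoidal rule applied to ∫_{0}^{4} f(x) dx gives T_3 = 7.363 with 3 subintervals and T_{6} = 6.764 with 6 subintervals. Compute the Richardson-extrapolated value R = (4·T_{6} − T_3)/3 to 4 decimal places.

R = (4·T_{6} − T_3) / 3 = (4·6.764 − 7.363)/3 = (19.693)/3 = 6.5643.

6.5643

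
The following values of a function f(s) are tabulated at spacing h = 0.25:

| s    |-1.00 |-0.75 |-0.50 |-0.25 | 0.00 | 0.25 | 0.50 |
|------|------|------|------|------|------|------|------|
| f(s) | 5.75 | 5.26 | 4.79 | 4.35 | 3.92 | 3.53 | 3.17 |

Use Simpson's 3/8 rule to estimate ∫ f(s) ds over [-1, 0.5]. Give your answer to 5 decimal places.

6.57375

h = 0.25, n = 6.
(3h/8)·[y₀ + 3y₁ + 3y₂ + 2y₃ + 3y₄ + 3y₅ + y₆] = 0.09375·(70.12) = 6.57375.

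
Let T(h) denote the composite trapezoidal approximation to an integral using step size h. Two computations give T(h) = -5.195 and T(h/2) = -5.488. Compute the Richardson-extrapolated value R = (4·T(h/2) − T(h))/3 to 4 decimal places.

R = (4·T(h/2) − T(h)) / 3 = (4·(-5.488) − (-5.195))/3 = (-16.757)/3 = -5.5857.

-5.5857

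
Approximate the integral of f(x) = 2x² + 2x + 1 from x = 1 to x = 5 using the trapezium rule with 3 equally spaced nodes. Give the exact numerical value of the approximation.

116

h = (5 − 1)/2 = 2.
Nodes x₀,…,x₂ = 1, 3, 5.
f(x) = 2x² + 2x + 1: f₀=5, f₁=25, f₂=61.
(h/2)·[f₀ + 2f₁ + f₂] = 1·(116) = 116.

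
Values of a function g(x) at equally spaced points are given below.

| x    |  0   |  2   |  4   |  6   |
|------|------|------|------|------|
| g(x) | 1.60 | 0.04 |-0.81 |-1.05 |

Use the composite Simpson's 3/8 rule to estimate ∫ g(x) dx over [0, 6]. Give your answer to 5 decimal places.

-1.32000

h = 2, n = 3.
(3h/8)·[y₀ + 3y₁ + 3y₂ + y₃] = 0.75·(-1.76) = -1.32000.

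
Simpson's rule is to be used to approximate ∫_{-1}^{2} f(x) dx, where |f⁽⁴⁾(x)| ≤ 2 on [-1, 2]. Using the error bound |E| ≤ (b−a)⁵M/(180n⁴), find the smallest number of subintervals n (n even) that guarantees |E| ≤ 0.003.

Need 486/(180n⁴) ≤ 0.003.
n⁴ ≥ 486/(180·0.003) = 900 ⇒ n ≥ 5.4772, so the smallest even n is 6. (n must be even for Simpson's rule.)

6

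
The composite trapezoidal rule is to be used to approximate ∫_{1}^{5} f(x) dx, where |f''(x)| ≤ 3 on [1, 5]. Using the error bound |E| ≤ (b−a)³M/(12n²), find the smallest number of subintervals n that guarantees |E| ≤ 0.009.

43

Need 192/(12n²) ≤ 0.009.
n² ≥ 192/(12·0.009) = 1777.78 ⇒ n ≥ 42.1637, so the smallest n is 43.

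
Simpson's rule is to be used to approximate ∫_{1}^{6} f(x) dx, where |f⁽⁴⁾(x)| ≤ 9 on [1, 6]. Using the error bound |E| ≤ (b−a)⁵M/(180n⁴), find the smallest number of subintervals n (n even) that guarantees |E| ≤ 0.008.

Need 28125/(180n⁴) ≤ 0.008.
n⁴ ≥ 28125/(180·0.008) = 19531.2 ⇒ n ≥ 11.8218, so the smallest even n is 12. (n must be even for Simpson's rule.)

12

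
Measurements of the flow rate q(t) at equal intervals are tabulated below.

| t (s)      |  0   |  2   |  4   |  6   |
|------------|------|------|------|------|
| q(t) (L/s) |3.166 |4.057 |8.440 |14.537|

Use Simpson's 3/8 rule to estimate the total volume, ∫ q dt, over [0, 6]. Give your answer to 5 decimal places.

h = 2, n = 3.
(3h/8)·[y₀ + 3y₁ + 3y₂ + y₃] = 0.75·(55.194) = 41.39550.

41.39550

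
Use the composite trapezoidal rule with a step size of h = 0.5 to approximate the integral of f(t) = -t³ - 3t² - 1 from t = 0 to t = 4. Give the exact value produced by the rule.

h = (4 − 0)/8 = 0.5.
Nodes t₀,…,t₈ = 0, 0.5, 1, 1.5, 2, 2.5, 3, 3.5, 4.
f(t) = -t³ - 3t² - 1: f₀=-1, f₁=-1.875, f₂=-5, f₃=-11.125, f₄=-21, f₅=-35.375, f₆=-55, f₇=-80.625, f₈=-113.
(h/2)·[f₀ + 2f₁ + 2f₂ + 2f₃ + 2f₄ + 2f₅ + 2f₆ + 2f₇ + f₈] = 0.25·(-534) = -133.5.

-133.5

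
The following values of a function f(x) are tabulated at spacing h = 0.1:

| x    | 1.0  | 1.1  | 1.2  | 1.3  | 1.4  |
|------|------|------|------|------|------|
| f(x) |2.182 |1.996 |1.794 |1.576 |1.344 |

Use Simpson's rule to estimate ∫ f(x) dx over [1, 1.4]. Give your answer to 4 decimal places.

h = 0.1, n = 4.
(h/3)·[y₀ + 4y₁ + 2y₂ + 4y₃ + y₄] = 0.033333·(21.402) = 0.7134.

0.7134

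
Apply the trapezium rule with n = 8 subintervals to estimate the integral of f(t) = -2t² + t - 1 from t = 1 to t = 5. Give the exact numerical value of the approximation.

h = (5 − 1)/8 = 0.5.
Nodes t₀,…,t₈ = 1, 1.5, 2, 2.5, 3, 3.5, 4, 4.5, 5.
f(t) = -2t² + t - 1: f₀=-2, f₁=-4, f₂=-7, f₃=-11, f₄=-16, f₅=-22, f₆=-29, f₇=-37, f₈=-46.
(h/2)·[f₀ + 2f₁ + 2f₂ + 2f₃ + 2f₄ + 2f₅ + 2f₆ + 2f₇ + f₈] = 0.25·(-300) = -75.

-75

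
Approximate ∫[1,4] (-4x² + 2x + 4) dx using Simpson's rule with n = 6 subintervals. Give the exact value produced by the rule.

h = (4 − 1)/6 = 0.5.
Nodes x₀,…,x₆ = 1, 1.5, 2, 2.5, 3, 3.5, 4.
f(x) = -4x² + 2x + 4: f₀=2, f₁=-2, f₂=-8, f₃=-16, f₄=-26, f₅=-38, f₆=-52.
(h/3)·[f₀ + 4f₁ + 2f₂ + 4f₃ + 2f₄ + 4f₅ + f₆] = 0.166667·(-342) = -57.

-57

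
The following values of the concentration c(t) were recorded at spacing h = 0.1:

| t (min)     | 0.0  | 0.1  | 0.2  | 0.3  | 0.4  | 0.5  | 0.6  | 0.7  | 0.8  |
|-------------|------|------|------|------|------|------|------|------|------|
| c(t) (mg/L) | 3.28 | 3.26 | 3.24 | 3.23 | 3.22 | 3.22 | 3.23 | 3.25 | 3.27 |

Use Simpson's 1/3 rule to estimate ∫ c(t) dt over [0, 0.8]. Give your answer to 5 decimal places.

h = 0.1, n = 8.
(h/3)·[y₀ + 4y₁ + 2y₂ + 4y₃ + 2y₄ + 4y₅ + 2y₆ + 4y₇ + y₈] = 0.033333·(77.77) = 2.59233.

2.59233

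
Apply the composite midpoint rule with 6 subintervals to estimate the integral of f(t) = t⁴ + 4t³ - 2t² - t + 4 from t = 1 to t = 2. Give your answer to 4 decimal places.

h = (2 − 1)/6 = 0.166667.
Midpoints m₁,…,m₆ = 1.083333, 1.25, 1.416667, 1.583333, 1.75, 1.916667.
f(m₁)=7.032456, f(m₂)=9.87890625, f(m₃)=13.969956, f(m₄)=19.564863, f(m₅)=26.94140625, f(m₆)=36.395882.
h·[f(m₁) + f(m₂) + f(m₃) + f(m₄) + f(m₅) + f(m₆)] = 0.166667·(113.783468) = 18.9639.

18.9639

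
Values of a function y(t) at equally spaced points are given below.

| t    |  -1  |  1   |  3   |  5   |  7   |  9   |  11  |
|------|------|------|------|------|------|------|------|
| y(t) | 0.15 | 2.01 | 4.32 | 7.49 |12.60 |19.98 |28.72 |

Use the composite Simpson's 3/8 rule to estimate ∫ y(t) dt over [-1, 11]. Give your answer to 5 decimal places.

h = 2, n = 6.
(3h/8)·[y₀ + 3y₁ + 3y₂ + 2y₃ + 3y₄ + 3y₅ + y₆] = 0.75·(160.58) = 120.43500.

120.43500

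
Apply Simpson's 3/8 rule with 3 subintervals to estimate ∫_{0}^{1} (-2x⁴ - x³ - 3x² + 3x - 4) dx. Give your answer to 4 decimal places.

h = (1 − 0)/3 = 0.333333.
Nodes x₀,…,x₃ = 0, 0.333333, 0.666667, 1.
f(x) = -2x⁴ - x³ - 3x² + 3x - 4: f₀=-4, f₁=-3.395062, f₂=-4.024691, f₃=-7.
(3h/8)·[f₀ + 3f₁ + 3f₂ + f₃] = 0.125·(-33.259259) = -4.1574.

-4.1574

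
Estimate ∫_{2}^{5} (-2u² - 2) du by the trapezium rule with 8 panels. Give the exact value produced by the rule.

-84.140625

h = (5 − 2)/8 = 0.375.
Nodes u₀,…,u₈ = 2, 2.375, 2.75, 3.125, 3.5, 3.875, 4.25, 4.625, 5.
f(u) = -2u² - 2: f₀=-10, f₁=-13.28125, f₂=-17.125, f₃=-21.53125, f₄=-26.5, f₅=-32.03125, f₆=-38.125, f₇=-44.78125, f₈=-52.
(h/2)·[f₀ + 2f₁ + 2f₂ + 2f₃ + 2f₄ + 2f₅ + 2f₆ + 2f₇ + f₈] = 0.1875·(-448.75) = -84.140625.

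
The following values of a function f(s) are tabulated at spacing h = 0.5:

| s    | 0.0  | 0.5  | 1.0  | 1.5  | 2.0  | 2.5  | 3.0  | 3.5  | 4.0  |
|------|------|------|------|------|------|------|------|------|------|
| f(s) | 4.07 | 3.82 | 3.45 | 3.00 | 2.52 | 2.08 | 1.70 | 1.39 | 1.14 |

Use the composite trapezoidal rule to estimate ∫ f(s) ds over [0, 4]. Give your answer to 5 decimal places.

h = 0.5, n = 8.
(h/2)·[y₀ + 2y₁ + 2y₂ + 2y₃ + 2y₄ + 2y₅ + 2y₆ + 2y₇ + y₈] = 0.25·(41.13) = 10.28250.

10.28250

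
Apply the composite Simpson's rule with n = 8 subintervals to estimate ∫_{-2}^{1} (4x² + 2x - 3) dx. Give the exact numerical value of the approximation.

h = (1 − (-2))/8 = 0.375.
Nodes x₀,…,x₈ = -2, -1.625, -1.25, -0.875, -0.5, -0.125, 0.25, 0.625, 1.
f(x) = 4x² + 2x - 3: f₀=9, f₁=4.3125, f₂=0.75, f₃=-1.6875, f₄=-3, f₅=-3.1875, f₆=-2.25, f₇=-0.1875, f₈=3.
(h/3)·[f₀ + 4f₁ + 2f₂ + 4f₃ + 2f₄ + 4f₅ + 2f₆ + 4f₇ + f₈] = 0.125·(0) = 0.

0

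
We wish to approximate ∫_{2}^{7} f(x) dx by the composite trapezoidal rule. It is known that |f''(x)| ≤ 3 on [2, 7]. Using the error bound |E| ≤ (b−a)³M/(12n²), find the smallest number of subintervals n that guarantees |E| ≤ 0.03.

Need 375/(12n²) ≤ 0.03.
n² ≥ 375/(12·0.03) = 1041.67 ⇒ n ≥ 32.2749, so the smallest n is 33.

33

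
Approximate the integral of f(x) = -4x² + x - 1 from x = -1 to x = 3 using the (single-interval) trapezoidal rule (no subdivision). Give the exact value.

T = (b−a)/2 · [f(-1) + f(3)] = 2·[(-6) + (-34)] = -80.

-80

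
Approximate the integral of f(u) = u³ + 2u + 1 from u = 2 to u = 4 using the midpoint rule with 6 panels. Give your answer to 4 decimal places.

73.8333

h = (4 − 2)/6 = 0.333333.
Midpoints m₁,…,m₆ = 2.166667, 2.5, 2.833333, 3.166667, 3.5, 3.833333.
f(m₁)=15.504630, f(m₂)=21.625, f(m₃)=29.412037, f(m₄)=39.087963, f(m₅)=50.875, f(m₆)=64.995370.
h·[f(m₁) + f(m₂) + f(m₃) + f(m₄) + f(m₅) + f(m₆)] = 0.333333·(221.5) = 73.8333.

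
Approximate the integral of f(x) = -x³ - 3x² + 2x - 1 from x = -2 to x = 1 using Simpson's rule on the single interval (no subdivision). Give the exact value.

S = (b−a)/6 · [f(-2) + 4f(-0.5) + f(1)] = 0.5·[(-9) + 4·(-2.625) + (-3)] = -11.25.

-11.25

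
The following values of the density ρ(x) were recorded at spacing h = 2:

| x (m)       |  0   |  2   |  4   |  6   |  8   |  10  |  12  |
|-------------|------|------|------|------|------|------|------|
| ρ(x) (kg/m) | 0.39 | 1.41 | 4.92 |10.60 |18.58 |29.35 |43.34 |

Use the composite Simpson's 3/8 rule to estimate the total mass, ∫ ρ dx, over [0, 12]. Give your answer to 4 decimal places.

170.7825

h = 2, n = 6.
(3h/8)·[y₀ + 3y₁ + 3y₂ + 2y₃ + 3y₄ + 3y₅ + y₆] = 0.75·(227.71) = 170.7825.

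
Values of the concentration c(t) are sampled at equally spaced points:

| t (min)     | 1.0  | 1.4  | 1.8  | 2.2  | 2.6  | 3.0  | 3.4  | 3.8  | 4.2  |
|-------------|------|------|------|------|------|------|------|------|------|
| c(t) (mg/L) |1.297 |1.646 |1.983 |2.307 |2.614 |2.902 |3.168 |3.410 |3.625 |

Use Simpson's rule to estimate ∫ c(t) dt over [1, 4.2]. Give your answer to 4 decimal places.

h = 0.4, n = 8.
(h/3)·[y₀ + 4y₁ + 2y₂ + 4y₃ + 2y₄ + 4y₅ + 2y₆ + 4y₇ + y₈] = 0.133333·(61.512) = 8.2016.

8.2016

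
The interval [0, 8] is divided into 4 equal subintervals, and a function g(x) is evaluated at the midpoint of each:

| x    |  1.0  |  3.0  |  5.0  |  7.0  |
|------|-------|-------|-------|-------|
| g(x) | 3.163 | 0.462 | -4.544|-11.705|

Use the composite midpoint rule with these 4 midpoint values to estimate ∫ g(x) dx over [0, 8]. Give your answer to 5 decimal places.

-25.24800

h = 2, n = 4.
h·[y(m₁) + y(m₂) + y(m₃) + y(m₄)] = 2·(-12.624) = -25.24800.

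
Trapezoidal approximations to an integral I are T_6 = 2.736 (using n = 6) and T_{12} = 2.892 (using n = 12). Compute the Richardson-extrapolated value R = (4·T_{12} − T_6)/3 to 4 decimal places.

2.9440

R = (4·T_{12} − T_6) / 3 = (4·2.892 − 2.736)/3 = (8.832)/3 = 2.9440.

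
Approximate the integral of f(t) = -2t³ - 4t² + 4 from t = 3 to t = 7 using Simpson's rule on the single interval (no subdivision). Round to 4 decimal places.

-1565.3333

S = (b−a)/6 · [f(3) + 4f(5) + f(7)] = 0.666667·[(-86) + 4·(-346) + (-878)] = -1565.3333.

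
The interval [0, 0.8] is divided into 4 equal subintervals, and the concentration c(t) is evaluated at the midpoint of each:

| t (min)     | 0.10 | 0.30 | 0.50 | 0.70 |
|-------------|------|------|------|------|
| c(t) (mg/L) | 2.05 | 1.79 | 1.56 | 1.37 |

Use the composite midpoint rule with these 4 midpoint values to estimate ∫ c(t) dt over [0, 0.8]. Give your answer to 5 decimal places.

h = 0.2, n = 4.
h·[y(m₁) + y(m₂) + y(m₃) + y(m₄)] = 0.2·(6.77) = 1.35400.

1.35400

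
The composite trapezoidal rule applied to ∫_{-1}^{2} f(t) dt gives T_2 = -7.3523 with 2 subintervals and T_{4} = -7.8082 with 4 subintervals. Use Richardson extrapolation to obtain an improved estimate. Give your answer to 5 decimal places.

R = (4·T_{4} − T_2) / 3 = (4·(-7.8082) − (-7.3523))/3 = (-23.8805)/3 = -7.96017.

-7.96017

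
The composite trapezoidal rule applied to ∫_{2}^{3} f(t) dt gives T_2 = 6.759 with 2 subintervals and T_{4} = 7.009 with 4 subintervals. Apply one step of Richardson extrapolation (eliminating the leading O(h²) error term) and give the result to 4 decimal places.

R = (4·T_{4} − T_2) / 3 = (4·7.009 − 6.759)/3 = (21.277)/3 = 7.0923.

7.0923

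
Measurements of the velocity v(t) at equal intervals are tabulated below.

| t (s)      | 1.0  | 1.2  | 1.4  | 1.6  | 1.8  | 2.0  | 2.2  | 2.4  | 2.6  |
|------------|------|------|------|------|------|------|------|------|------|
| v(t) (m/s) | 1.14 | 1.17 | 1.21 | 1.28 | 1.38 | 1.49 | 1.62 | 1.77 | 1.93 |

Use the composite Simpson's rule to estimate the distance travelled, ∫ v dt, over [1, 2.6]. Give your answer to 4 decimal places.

2.2887

h = 0.2, n = 8.
(h/3)·[y₀ + 4y₁ + 2y₂ + 4y₃ + 2y₄ + 4y₅ + 2y₆ + 4y₇ + y₈] = 0.066667·(34.33) = 2.2887.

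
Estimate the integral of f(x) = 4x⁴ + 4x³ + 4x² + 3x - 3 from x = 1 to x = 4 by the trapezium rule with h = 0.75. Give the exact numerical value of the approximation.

1227.5859375

h = (4 − 1)/4 = 0.75.
Nodes x₀,…,x₄ = 1, 1.75, 2.5, 3.25, 4.
f(x) = 4x⁴ + 4x³ + 4x² + 3x - 3: f₀=12, f₁=73.453125, f₂=248.25, f₃=632.578125, f₄=1353.
(h/2)·[f₀ + 2f₁ + 2f₂ + 2f₃ + f₄] = 0.375·(3273.5625) = 1227.5859375.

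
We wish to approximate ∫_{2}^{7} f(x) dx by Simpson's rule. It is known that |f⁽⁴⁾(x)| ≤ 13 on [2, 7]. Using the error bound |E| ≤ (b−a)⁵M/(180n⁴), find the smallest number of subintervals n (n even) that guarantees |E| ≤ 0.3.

Need 40625/(180n⁴) ≤ 0.3.
n⁴ ≥ 40625/(180·0.3) = 752.315 ⇒ n ≥ 5.2372, so the smallest even n is 6. (n must be even for Simpson's rule.)

6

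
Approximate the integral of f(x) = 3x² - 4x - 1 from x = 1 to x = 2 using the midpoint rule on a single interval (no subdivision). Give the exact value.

M = (b−a)·f(1.5) = 1·(-0.25) = -0.25.

-0.25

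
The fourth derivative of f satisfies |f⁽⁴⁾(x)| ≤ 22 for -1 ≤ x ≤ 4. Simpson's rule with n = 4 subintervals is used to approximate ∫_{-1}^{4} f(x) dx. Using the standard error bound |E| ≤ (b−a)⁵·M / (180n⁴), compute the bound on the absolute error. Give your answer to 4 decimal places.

|E| ≤ (5)⁵·22 / (180·4⁴) = 68750/46080 = 1.4920.

1.4920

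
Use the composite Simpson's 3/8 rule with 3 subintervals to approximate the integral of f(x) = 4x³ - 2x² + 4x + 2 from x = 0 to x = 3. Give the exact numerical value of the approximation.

h = (3 − 0)/3 = 1.
Nodes x₀,…,x₃ = 0, 1, 2, 3.
f(x) = 4x³ - 2x² + 4x + 2: f₀=2, f₁=8, f₂=34, f₃=104.
(3h/8)·[f₀ + 3f₁ + 3f₂ + f₃] = 0.375·(232) = 87.

87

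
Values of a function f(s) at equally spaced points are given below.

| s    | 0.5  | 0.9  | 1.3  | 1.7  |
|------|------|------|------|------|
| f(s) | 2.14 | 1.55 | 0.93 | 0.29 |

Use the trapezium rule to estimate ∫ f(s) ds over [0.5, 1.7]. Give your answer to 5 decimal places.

h = 0.4, n = 3.
(h/2)·[y₀ + 2y₁ + 2y₂ + y₃] = 0.2·(7.39) = 1.47800.

1.47800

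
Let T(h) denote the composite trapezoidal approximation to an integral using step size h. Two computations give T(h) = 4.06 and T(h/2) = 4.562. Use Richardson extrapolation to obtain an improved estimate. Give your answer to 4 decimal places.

R = (4·T(h/2) − T(h)) / 3 = (4·4.562 − 4.06)/3 = (14.188)/3 = 4.7293.

4.7293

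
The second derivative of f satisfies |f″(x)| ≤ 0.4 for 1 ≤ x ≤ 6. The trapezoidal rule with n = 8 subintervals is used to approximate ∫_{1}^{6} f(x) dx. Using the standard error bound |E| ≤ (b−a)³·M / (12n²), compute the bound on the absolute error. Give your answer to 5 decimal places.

|E| ≤ (5)³·0.4 / (12·8²) = 50/768 = 0.06510.

0.06510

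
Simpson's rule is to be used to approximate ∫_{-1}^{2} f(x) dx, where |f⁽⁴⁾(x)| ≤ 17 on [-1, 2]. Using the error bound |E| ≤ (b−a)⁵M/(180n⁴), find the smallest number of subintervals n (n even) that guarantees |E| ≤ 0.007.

8

Need 4131/(180n⁴) ≤ 0.007.
n⁴ ≥ 4131/(180·0.007) = 3278.57 ⇒ n ≥ 7.5670, so the smallest even n is 8. (n must be even for Simpson's rule.)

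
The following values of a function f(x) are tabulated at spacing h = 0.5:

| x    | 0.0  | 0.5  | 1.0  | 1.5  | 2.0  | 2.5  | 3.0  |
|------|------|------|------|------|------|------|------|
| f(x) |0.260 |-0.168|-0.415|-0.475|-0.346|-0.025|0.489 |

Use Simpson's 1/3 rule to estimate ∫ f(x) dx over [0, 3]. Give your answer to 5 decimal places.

h = 0.5, n = 6.
(h/3)·[y₀ + 4y₁ + 2y₂ + 4y₃ + 2y₄ + 4y₅ + y₆] = 0.166667·(-3.445) = -0.57417.

-0.57417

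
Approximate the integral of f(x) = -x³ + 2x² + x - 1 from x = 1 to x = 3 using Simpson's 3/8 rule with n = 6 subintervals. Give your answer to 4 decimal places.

-0.6667

h = (3 − 1)/6 = 0.333333.
Nodes x₀,…,x₆ = 1, 1.333333, 1.666667, 2, 2.333333, 2.666667, 3.
f(x) = -x³ + 2x² + x - 1: f₀=1, f₁=1.518519, f₂=1.592593, f₃=1, f₄=-0.481481, f₅=-3.074074, f₆=-7.
(3h/8)·[f₀ + 3f₁ + 3f₂ + 2f₃ + 3f₄ + 3f₅ + f₆] = 0.125·(-5.333333) = -0.6667.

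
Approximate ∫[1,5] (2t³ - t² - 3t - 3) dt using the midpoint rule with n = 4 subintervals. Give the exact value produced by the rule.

h = (5 − 1)/4 = 1.
Midpoints m₁,…,m₄ = 1.5, 2.5, 3.5, 4.5.
f(m₁)=-3, f(m₂)=14.5, f(m₃)=60, f(m₄)=145.5.
h·[f(m₁) + f(m₂) + f(m₃) + f(m₄)] = 1·(217) = 217.

217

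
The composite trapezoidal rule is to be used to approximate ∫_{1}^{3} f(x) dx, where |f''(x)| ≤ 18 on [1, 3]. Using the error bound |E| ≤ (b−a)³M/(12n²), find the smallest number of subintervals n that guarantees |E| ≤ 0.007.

42

Need 144/(12n²) ≤ 0.007.
n² ≥ 144/(12·0.007) = 1714.29 ⇒ n ≥ 41.4039, so the smallest n is 42.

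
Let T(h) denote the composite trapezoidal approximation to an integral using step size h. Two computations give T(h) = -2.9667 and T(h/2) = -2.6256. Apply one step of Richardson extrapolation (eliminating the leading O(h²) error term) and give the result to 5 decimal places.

-2.51190

R = (4·T(h/2) − T(h)) / 3 = (4·(-2.6256) − (-2.9667))/3 = (-7.5357)/3 = -2.51190.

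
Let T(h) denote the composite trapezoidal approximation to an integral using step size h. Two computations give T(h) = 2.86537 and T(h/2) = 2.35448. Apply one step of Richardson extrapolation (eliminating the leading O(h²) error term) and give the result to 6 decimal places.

R = (4·T(h/2) − T(h)) / 3 = (4·2.35448 − 2.86537)/3 = (6.55255)/3 = 2.184183.

2.184183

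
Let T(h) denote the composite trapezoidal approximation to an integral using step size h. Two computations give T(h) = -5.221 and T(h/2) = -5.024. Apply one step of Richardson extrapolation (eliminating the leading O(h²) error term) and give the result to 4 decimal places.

R = (4·T(h/2) − T(h)) / 3 = (4·(-5.024) − (-5.221))/3 = (-14.875)/3 = -4.9583.

-4.9583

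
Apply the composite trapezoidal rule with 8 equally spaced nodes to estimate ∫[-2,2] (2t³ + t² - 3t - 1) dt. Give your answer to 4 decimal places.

1.5510

h = (2 − (-2))/7 = 0.571429.
Nodes t₀,…,t₇ = -2, -1.428571, -0.857143, -0.285714, 0.285714, 0.857143, 1.428571, 2.
f(t) = 2t³ + t² - 3t - 1: f₀=-7, f₁=-0.504373, f₂=1.046647, f₃=-0.107872, f₄=-1.728863, f₅=-1.577259, f₆=2.586006, f₇=13.
(h/2)·[f₀ + 2f₁ + 2f₂ + 2f₃ + 2f₄ + 2f₅ + 2f₆ + f₇] = 0.285714·(5.428571) = 1.5510.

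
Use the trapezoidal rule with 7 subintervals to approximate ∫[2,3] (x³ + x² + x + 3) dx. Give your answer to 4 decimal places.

h = (3 − 2)/7 = 0.142857.
Nodes x₀,…,x₇ = 2, 2.142857, 2.285714, 2.428571, 2.571429, 2.714286, 2.857143, 3.
f(x) = x³ + x² + x + 3: f₀=17, f₁=19.574344, f₂=22.451895, f₃=25.650146, f₄=29.186589, f₅=33.078717, f₆=37.344023, f₇=42.
(h/2)·[f₀ + 2f₁ + 2f₂ + 2f₃ + 2f₄ + 2f₅ + 2f₆ + f₇] = 0.071429·(393.571429) = 28.1122.

28.1122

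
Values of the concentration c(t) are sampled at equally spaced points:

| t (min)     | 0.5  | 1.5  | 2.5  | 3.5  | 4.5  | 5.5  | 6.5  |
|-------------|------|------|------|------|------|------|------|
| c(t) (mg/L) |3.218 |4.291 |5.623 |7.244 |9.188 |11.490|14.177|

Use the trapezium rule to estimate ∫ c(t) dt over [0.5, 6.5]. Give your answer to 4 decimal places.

46.5335

h = 1, n = 6.
(h/2)·[y₀ + 2y₁ + 2y₂ + 2y₃ + 2y₄ + 2y₅ + y₆] = 0.5·(93.067) = 46.5335.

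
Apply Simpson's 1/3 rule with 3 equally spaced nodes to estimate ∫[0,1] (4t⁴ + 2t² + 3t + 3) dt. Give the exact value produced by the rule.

h = (1 − 0)/2 = 0.5.
Nodes t₀,…,t₂ = 0, 0.5, 1.
f(t) = 4t⁴ + 2t² + 3t + 3: f₀=3, f₁=5.25, f₂=12.
(h/3)·[f₀ + 4f₁ + f₂] = 0.166667·(36) = 6.

6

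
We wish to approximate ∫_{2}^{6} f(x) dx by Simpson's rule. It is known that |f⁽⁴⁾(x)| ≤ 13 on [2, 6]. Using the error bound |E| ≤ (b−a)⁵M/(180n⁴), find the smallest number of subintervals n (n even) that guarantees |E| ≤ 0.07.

Need 13312/(180n⁴) ≤ 0.07.
n⁴ ≥ 13312/(180·0.07) = 1056.51 ⇒ n ≥ 5.7012, so the smallest even n is 6. (n must be even for Simpson's rule.)

6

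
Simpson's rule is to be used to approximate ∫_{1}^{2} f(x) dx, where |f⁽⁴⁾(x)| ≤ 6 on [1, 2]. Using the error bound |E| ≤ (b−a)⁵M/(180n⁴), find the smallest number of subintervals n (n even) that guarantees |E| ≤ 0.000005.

10

Need 6/(180n⁴) ≤ 0.000005.
n⁴ ≥ 6/(180·0.000005) = 6666.67 ⇒ n ≥ 9.0360, so the smallest even n is 10. (n must be even for Simpson's rule.)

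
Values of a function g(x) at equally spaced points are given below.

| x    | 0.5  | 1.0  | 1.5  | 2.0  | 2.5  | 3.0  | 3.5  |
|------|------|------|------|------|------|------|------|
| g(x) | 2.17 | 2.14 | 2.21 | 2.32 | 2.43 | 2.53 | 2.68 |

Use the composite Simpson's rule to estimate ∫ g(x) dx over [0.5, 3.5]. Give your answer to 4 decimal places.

7.0150

h = 0.5, n = 6.
(h/3)·[y₀ + 4y₁ + 2y₂ + 4y₃ + 2y₄ + 4y₅ + y₆] = 0.166667·(42.09) = 7.0150.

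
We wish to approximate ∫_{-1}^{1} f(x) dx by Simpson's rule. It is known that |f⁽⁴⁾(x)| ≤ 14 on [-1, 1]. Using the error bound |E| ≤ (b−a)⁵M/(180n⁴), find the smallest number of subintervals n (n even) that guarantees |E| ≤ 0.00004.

Need 448/(180n⁴) ≤ 0.00004.
n⁴ ≥ 448/(180·0.00004) = 62222.2 ⇒ n ≥ 15.7938, so the smallest even n is 16. (n must be even for Simpson's rule.)

16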